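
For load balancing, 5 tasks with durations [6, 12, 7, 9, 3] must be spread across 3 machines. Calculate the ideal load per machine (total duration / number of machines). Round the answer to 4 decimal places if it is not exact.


Total processing time = 6 + 12 + 7 + 9 + 3 = 37
Number of machines = 3
Ideal balanced load = 37 / 3 = 12.3333

12.3333


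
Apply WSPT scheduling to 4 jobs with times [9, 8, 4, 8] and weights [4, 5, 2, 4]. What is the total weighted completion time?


Compute p/w ratios and sort ascending (WSPT): [(8, 5), (4, 2), (8, 4), (9, 4)]
Compute weighted completion times:
  Job (p=8,w=5): C=8, w*C=5*8=40
  Job (p=4,w=2): C=12, w*C=2*12=24
  Job (p=8,w=4): C=20, w*C=4*20=80
  Job (p=9,w=4): C=29, w*C=4*29=116
Total weighted completion time = 260

260


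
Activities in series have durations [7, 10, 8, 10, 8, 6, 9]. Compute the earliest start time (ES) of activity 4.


Activity 4 starts after activities 1 through 3 complete.
Predecessor durations: [7, 10, 8]
ES = 7 + 10 + 8 = 25

25


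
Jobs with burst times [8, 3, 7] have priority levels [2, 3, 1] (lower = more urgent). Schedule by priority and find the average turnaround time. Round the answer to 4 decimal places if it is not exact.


Sort by priority (ascending = highest first):
Order: [(1, 7), (2, 8), (3, 3)]
Completion times:
  Priority 1, burst=7, C=7
  Priority 2, burst=8, C=15
  Priority 3, burst=3, C=18
Average turnaround = 40/3 = 13.3333

13.3333


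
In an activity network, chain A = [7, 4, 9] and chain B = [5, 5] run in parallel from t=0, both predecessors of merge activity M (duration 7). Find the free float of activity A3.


ES(A3) = sum of predecessors on chain A = 11
EF(A3) = ES + duration = 11 + 9 = 20
Successor of A3 is M. ES(M) = max(sum(A), sum(B)) = max(20, 10) = 20
Free float = ES(successor) - EF(current) = 20 - 20 = 0

0


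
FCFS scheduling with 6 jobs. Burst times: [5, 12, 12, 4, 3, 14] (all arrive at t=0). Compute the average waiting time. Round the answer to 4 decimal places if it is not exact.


FCFS order (as given): [5, 12, 12, 4, 3, 14]
Waiting times:
  Job 1: wait = 0
  Job 2: wait = 5
  Job 3: wait = 17
  Job 4: wait = 29
  Job 5: wait = 33
  Job 6: wait = 36
Sum of waiting times = 120
Average waiting time = 120/6 = 20.0

20.0


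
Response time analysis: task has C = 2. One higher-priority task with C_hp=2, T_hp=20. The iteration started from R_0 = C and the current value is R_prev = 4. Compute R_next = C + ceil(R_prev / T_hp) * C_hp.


R_next = C + ceil(R_prev / T_hp) * C_hp
ceil(4 / 20) = ceil(0.2) = 1
Interference = 1 * 2 = 2
R_next = 2 + 2 = 4
R_next = R_prev, so the iteration has converged (response time = 4).

4


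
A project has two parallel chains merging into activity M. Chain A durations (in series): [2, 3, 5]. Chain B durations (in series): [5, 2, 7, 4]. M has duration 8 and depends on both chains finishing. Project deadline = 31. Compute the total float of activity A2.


Forward pass: ES(A2) = sum of predecessors on chain A = 2
EF = ES + duration = 2 + 3 = 5
Backward pass: LF(M) = deadline = 31; LS(M) = 31 - 8 = 23
LF(A2) = LS(M) - sum(successors on chain A) = 23 - 5 = 18
LS = LF - duration = 18 - 3 = 15
Total float = LS - ES = 15 - 2 = 13

13


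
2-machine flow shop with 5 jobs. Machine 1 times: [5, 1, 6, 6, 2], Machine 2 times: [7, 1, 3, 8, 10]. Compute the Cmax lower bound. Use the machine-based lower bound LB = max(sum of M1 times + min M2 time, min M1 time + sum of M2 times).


LB1 = sum(M1 times) + min(M2 times) = 20 + 1 = 21
LB2 = min(M1 times) + sum(M2 times) = 1 + 29 = 30
Lower bound = max(LB1, LB2) = max(21, 30) = 30

30


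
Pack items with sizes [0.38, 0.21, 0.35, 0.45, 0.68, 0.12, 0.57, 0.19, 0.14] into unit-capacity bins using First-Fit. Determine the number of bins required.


Place items sequentially using First-Fit:
  Item 0.38 -> new Bin 1
  Item 0.21 -> Bin 1 (now 0.59)
  Item 0.35 -> Bin 1 (now 0.94)
  Item 0.45 -> new Bin 2
  Item 0.68 -> new Bin 3
  Item 0.12 -> Bin 2 (now 0.57)
  Item 0.57 -> new Bin 4
  Item 0.19 -> Bin 2 (now 0.76)
  Item 0.14 -> Bin 2 (now 0.9)
Total bins used = 4

4


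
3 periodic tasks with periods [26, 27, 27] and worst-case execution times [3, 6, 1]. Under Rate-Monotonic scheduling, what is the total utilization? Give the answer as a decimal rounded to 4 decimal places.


Compute individual utilizations (exact fractions):
  Task 1: C/T = 3/26 (approx. 0.1154)
  Task 2: C/T = 6/27 = 2/9 (approx. 0.2222)
  Task 3: C/T = 1/27 (approx. 0.037)
Total utilization U = 3/26 + 2/9 + 1/27 = 263/702
Rounded to 4 decimal places: U = 0.3746
RM (Liu & Layland) bound for 3 tasks = 0.779763; compare with U = 263/702 (approx. 0.374644)
U <= bound, so schedulable by RM sufficient condition.

0.3746


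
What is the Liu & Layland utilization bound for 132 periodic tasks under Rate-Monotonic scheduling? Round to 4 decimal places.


Compute 2^(1/132) = 1.0052649263
Subtract 1: 1.0052649263 - 1 = 0.0052649263
Multiply by n: 132 * 0.0052649263 = 0.6949702716
Round to 4 dp: 0.6950

0.6950


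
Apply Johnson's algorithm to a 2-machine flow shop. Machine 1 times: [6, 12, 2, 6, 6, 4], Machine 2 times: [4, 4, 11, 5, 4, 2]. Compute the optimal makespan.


Apply Johnson's rule:
  Group 1 (a <= b): [(3, 2, 11)]
  Group 2 (a > b): [(4, 6, 5), (1, 6, 4), (2, 12, 4), (5, 6, 4), (6, 4, 2)]
Optimal job order: [3, 4, 1, 2, 5, 6]
Schedule:
  Job 3: M1 done at 2, M2 done at 13
  Job 4: M1 done at 8, M2 done at 18
  Job 1: M1 done at 14, M2 done at 22
  Job 2: M1 done at 26, M2 done at 30
  Job 5: M1 done at 32, M2 done at 36
  Job 6: M1 done at 36, M2 done at 38
Makespan = 38

38


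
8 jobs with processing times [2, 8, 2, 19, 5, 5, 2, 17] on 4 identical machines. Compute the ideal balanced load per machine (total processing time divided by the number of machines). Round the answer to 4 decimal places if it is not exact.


Total processing time = 2 + 8 + 2 + 19 + 5 + 5 + 2 + 17 = 60
Number of machines = 4
Ideal balanced load = 60 / 4 = 15.0

15.0


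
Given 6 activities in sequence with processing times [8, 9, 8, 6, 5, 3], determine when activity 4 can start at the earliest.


Activity 4 starts after activities 1 through 3 complete.
Predecessor durations: [8, 9, 8]
ES = 8 + 9 + 8 = 25

25


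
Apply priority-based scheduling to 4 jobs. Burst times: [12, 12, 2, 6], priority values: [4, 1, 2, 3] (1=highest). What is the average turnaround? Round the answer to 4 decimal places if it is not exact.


Sort by priority (ascending = highest first):
Order: [(1, 12), (2, 2), (3, 6), (4, 12)]
Completion times:
  Priority 1, burst=12, C=12
  Priority 2, burst=2, C=14
  Priority 3, burst=6, C=20
  Priority 4, burst=12, C=32
Average turnaround = 78/4 = 19.5

19.5


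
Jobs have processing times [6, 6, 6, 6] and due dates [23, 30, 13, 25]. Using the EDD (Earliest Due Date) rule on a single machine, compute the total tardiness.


Sort by due date (EDD order): [(6, 13), (6, 23), (6, 25), (6, 30)]
Compute completion times and tardiness:
  Job 1: p=6, d=13, C=6, tardiness=max(0,6-13)=0
  Job 2: p=6, d=23, C=12, tardiness=max(0,12-23)=0
  Job 3: p=6, d=25, C=18, tardiness=max(0,18-25)=0
  Job 4: p=6, d=30, C=24, tardiness=max(0,24-30)=0
Total tardiness = 0

0


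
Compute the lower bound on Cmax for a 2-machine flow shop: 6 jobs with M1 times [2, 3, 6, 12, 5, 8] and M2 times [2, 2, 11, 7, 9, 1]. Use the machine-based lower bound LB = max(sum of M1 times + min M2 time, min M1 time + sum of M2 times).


LB1 = sum(M1 times) + min(M2 times) = 36 + 1 = 37
LB2 = min(M1 times) + sum(M2 times) = 2 + 32 = 34
Lower bound = max(LB1, LB2) = max(37, 34) = 37

37


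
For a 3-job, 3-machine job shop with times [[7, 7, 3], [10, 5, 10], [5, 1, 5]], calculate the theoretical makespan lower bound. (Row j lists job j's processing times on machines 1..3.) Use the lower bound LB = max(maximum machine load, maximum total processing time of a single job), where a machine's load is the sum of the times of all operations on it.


Machine loads:
  Machine 1: 7 + 10 + 5 = 22
  Machine 2: 7 + 5 + 1 = 13
  Machine 3: 3 + 10 + 5 = 18
Max machine load = 22
Job totals:
  Job 1: 17
  Job 2: 25
  Job 3: 11
Max job total = 25
Lower bound = max(22, 25) = 25

25


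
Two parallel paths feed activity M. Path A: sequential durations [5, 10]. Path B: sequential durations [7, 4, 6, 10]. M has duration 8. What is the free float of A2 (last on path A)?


ES(A2) = sum of predecessors on chain A = 5
EF(A2) = ES + duration = 5 + 10 = 15
Successor of A2 is M. ES(M) = max(sum(A), sum(B)) = max(15, 27) = 27
Free float = ES(successor) - EF(current) = 27 - 15 = 12

12


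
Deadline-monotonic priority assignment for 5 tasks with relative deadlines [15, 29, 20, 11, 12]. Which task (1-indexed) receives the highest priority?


Sort tasks by relative deadline (ascending):
  Task 4: deadline = 11
  Task 5: deadline = 12
  Task 1: deadline = 15
  Task 3: deadline = 20
  Task 2: deadline = 29
Priority order (highest first): [4, 5, 1, 3, 2]
Highest priority task = 4

4


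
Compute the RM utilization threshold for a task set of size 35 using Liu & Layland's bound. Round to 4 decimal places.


Compute 2^(1/35) = 1.0200016094
Subtract 1: 1.0200016094 - 1 = 0.0200016094
Multiply by n: 35 * 0.0200016094 = 0.7000563290
Round to 4 dp: 0.7001

0.7001


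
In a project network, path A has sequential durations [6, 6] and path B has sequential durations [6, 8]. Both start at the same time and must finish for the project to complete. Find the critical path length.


Path A total = 6 + 6 = 12
Path B total = 6 + 8 = 14
Critical path = longest path = max(12, 14) = 14

14


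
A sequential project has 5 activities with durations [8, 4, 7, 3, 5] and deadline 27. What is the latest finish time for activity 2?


LF(activity 2) = deadline - sum of successor durations
Successors: activities 3 through 5 with durations [7, 3, 5]
Sum of successor durations = 15
LF = 27 - 15 = 12

12


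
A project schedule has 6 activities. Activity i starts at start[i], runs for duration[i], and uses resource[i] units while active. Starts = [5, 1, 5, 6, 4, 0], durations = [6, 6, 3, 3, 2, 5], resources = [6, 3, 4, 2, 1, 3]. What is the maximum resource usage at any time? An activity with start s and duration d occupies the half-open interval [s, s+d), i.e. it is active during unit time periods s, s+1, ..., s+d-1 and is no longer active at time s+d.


Each activity i is active on [start_i, start_i + duration_i).
Compute total resource usage per time slot:
  t=0: active resources = [3], total = 3
  t=1: active resources = [3, 3], total = 6
  t=2: active resources = [3, 3], total = 6
  t=3: active resources = [3, 3], total = 6
  t=4: active resources = [3, 1, 3], total = 7
  t=5: active resources = [6, 3, 4, 1], total = 14
  t=6: active resources = [6, 3, 4, 2], total = 15
  t=7: active resources = [6, 4, 2], total = 12
  t=8: active resources = [6, 2], total = 8
  t=9: active resources = [6], total = 6
  t=10: active resources = [6], total = 6
Peak resource demand = 15

15


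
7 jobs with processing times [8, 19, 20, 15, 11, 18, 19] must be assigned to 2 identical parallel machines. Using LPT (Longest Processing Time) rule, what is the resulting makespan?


Sort jobs in decreasing order (LPT): [20, 19, 19, 18, 15, 11, 8]
Assign each job to the least loaded machine:
  Machine 1: jobs [20, 18, 15], load = 53
  Machine 2: jobs [19, 19, 11, 8], load = 57
Makespan = max load = 57

57


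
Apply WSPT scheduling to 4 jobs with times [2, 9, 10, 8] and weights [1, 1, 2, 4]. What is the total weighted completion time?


Compute p/w ratios and sort ascending (WSPT): [(2, 1), (8, 4), (10, 2), (9, 1)]
Compute weighted completion times:
  Job (p=2,w=1): C=2, w*C=1*2=2
  Job (p=8,w=4): C=10, w*C=4*10=40
  Job (p=10,w=2): C=20, w*C=2*20=40
  Job (p=9,w=1): C=29, w*C=1*29=29
Total weighted completion time = 111

111


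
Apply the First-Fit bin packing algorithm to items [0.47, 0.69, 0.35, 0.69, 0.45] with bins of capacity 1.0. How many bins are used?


Place items sequentially using First-Fit:
  Item 0.47 -> new Bin 1
  Item 0.69 -> new Bin 2
  Item 0.35 -> Bin 1 (now 0.82)
  Item 0.69 -> new Bin 3
  Item 0.45 -> new Bin 4
Total bins used = 4

4


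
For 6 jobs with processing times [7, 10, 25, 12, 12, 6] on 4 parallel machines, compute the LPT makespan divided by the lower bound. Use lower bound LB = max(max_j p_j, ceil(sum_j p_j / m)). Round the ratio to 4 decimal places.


LPT order: [25, 12, 12, 10, 7, 6]
Machine loads after assignment: [25, 18, 12, 17]
LPT makespan = 25
Lower bound = max(max_job, ceil(total/4)) = max(25, 18) = 25
Ratio = 25 / 25 = 1.0

1.0


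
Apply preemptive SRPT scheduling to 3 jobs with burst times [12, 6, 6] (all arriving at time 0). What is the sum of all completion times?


Since all jobs arrive at t=0, SRPT equals SPT ordering.
SPT order: [6, 6, 12]
Completion times:
  Job 1: p=6, C=6
  Job 2: p=6, C=12
  Job 3: p=12, C=24
Total completion time = 6 + 12 + 24 = 42

42


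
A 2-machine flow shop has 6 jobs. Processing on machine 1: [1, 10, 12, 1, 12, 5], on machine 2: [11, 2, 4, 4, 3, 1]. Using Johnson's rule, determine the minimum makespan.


Apply Johnson's rule:
  Group 1 (a <= b): [(1, 1, 11), (4, 1, 4)]
  Group 2 (a > b): [(3, 12, 4), (5, 12, 3), (2, 10, 2), (6, 5, 1)]
Optimal job order: [1, 4, 3, 5, 2, 6]
Schedule:
  Job 1: M1 done at 1, M2 done at 12
  Job 4: M1 done at 2, M2 done at 16
  Job 3: M1 done at 14, M2 done at 20
  Job 5: M1 done at 26, M2 done at 29
  Job 2: M1 done at 36, M2 done at 38
  Job 6: M1 done at 41, M2 done at 42
Makespan = 42

42


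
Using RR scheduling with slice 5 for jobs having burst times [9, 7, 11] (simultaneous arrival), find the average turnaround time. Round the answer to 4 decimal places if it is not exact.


Time quantum = 5
Execution trace:
  J1 runs 5 units, time = 5
  J2 runs 5 units, time = 10
  J3 runs 5 units, time = 15
  J1 runs 4 units, time = 19
  J2 runs 2 units, time = 21
  J3 runs 5 units, time = 26
  J3 runs 1 units, time = 27
Finish times: [19, 21, 27]
Average turnaround = 67/3 = 22.3333

22.3333


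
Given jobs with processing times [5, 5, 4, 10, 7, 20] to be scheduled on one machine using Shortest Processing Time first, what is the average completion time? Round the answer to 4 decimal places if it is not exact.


Sort jobs by processing time (SPT order): [4, 5, 5, 7, 10, 20]
Compute completion times sequentially:
  Job 1: processing = 4, completes at 4
  Job 2: processing = 5, completes at 9
  Job 3: processing = 5, completes at 14
  Job 4: processing = 7, completes at 21
  Job 5: processing = 10, completes at 31
  Job 6: processing = 20, completes at 51
Sum of completion times = 130
Average completion time = 130/6 = 21.6667

21.6667


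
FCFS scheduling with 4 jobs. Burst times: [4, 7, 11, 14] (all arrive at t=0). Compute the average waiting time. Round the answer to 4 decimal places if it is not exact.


FCFS order (as given): [4, 7, 11, 14]
Waiting times:
  Job 1: wait = 0
  Job 2: wait = 4
  Job 3: wait = 11
  Job 4: wait = 22
Sum of waiting times = 37
Average waiting time = 37/4 = 9.25

9.25


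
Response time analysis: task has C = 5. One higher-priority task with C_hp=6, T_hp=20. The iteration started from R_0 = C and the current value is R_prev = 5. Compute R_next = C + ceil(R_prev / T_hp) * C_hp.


R_next = C + ceil(R_prev / T_hp) * C_hp
ceil(5 / 20) = ceil(0.25) = 1
Interference = 1 * 6 = 6
R_next = 5 + 6 = 11

11


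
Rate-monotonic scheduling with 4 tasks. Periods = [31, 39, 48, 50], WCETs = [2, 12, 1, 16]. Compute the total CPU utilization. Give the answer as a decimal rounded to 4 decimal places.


Compute individual utilizations (exact fractions):
  Task 1: C/T = 2/31 (approx. 0.0645)
  Task 2: C/T = 12/39 = 4/13 (approx. 0.3077)
  Task 3: C/T = 1/48 (approx. 0.0208)
  Task 4: C/T = 16/50 = 8/25 (approx. 0.32)
Total utilization U = 2/31 + 4/13 + 1/48 + 8/25 = 344827/483600
Rounded to 4 decimal places: U = 0.7130
RM (Liu & Layland) bound for 4 tasks = 0.756828; compare with U = 344827/483600 (approx. 0.713042)
U <= bound, so schedulable by RM sufficient condition.

0.7130


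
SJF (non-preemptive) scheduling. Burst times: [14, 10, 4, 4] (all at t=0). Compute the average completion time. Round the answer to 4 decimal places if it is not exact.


SJF order (ascending): [4, 4, 10, 14]
Completion times:
  Job 1: burst=4, C=4
  Job 2: burst=4, C=8
  Job 3: burst=10, C=18
  Job 4: burst=14, C=32
Average completion = 62/4 = 15.5

15.5


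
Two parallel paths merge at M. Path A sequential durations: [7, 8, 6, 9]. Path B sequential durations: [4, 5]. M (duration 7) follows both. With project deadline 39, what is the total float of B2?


Forward pass: ES(B2) = sum of predecessors on chain B = 4
EF = ES + duration = 4 + 5 = 9
Backward pass: LF(M) = deadline = 39; LS(M) = 39 - 7 = 32
LF(B2) = LS(M) - sum(successors on chain B) = 32 - 0 = 32
LS = LF - duration = 32 - 5 = 27
Total float = LS - ES = 27 - 4 = 23

23


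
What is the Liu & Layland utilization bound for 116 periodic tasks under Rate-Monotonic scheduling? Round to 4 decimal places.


Compute 2^(1/116) = 1.0059932951
Subtract 1: 1.0059932951 - 1 = 0.0059932951
Multiply by n: 116 * 0.0059932951 = 0.6952222316
Round to 4 dp: 0.6952

0.6952


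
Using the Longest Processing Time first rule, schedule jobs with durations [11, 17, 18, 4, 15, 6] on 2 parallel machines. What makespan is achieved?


Sort jobs in decreasing order (LPT): [18, 17, 15, 11, 6, 4]
Assign each job to the least loaded machine:
  Machine 1: jobs [18, 11, 6], load = 35
  Machine 2: jobs [17, 15, 4], load = 36
Makespan = max load = 36

36


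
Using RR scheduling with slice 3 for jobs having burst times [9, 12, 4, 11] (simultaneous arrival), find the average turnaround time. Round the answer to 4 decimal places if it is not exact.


Time quantum = 3
Execution trace:
  J1 runs 3 units, time = 3
  J2 runs 3 units, time = 6
  J3 runs 3 units, time = 9
  J4 runs 3 units, time = 12
  J1 runs 3 units, time = 15
  J2 runs 3 units, time = 18
  J3 runs 1 units, time = 19
  J4 runs 3 units, time = 22
  J1 runs 3 units, time = 25
  J2 runs 3 units, time = 28
  J4 runs 3 units, time = 31
  J2 runs 3 units, time = 34
  J4 runs 2 units, time = 36
Finish times: [25, 34, 19, 36]
Average turnaround = 114/4 = 28.5

28.5


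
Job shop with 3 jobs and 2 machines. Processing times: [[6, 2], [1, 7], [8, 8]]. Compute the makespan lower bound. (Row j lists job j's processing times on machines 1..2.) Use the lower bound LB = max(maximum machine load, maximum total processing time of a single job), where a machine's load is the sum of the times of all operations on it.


Machine loads:
  Machine 1: 6 + 1 + 8 = 15
  Machine 2: 2 + 7 + 8 = 17
Max machine load = 17
Job totals:
  Job 1: 8
  Job 2: 8
  Job 3: 16
Max job total = 16
Lower bound = max(17, 16) = 17

17


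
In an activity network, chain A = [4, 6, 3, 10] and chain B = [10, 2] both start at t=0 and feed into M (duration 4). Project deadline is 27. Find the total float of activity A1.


Forward pass: ES(A1) = sum of predecessors on chain A = 0
EF = ES + duration = 0 + 4 = 4
Backward pass: LF(M) = deadline = 27; LS(M) = 27 - 4 = 23
LF(A1) = LS(M) - sum(successors on chain A) = 23 - 19 = 4
LS = LF - duration = 4 - 4 = 0
Total float = LS - ES = 0 - 0 = 0

0


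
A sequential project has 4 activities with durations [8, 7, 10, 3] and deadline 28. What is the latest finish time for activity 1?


LF(activity 1) = deadline - sum of successor durations
Successors: activities 2 through 4 with durations [7, 10, 3]
Sum of successor durations = 20
LF = 28 - 20 = 8

8


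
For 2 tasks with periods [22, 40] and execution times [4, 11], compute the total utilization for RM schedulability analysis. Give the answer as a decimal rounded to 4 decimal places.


Compute individual utilizations (exact fractions):
  Task 1: C/T = 4/22 = 2/11 (approx. 0.1818)
  Task 2: C/T = 11/40 (approx. 0.275)
Total utilization U = 2/11 + 11/40 = 201/440
Rounded to 4 decimal places: U = 0.4568
RM (Liu & Layland) bound for 2 tasks = 0.828427; compare with U = 201/440 (approx. 0.456818)
U <= bound, so schedulable by RM sufficient condition.

0.4568


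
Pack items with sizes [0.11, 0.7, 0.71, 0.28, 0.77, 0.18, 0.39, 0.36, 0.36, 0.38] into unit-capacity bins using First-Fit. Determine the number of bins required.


Place items sequentially using First-Fit:
  Item 0.11 -> new Bin 1
  Item 0.7 -> Bin 1 (now 0.81)
  Item 0.71 -> new Bin 2
  Item 0.28 -> Bin 2 (now 0.99)
  Item 0.77 -> new Bin 3
  Item 0.18 -> Bin 1 (now 0.99)
  Item 0.39 -> new Bin 4
  Item 0.36 -> Bin 4 (now 0.75)
  Item 0.36 -> new Bin 5
  Item 0.38 -> Bin 5 (now 0.74)
Total bins used = 5

5


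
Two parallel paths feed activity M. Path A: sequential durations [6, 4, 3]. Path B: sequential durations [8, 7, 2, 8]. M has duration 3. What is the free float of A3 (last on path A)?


ES(A3) = sum of predecessors on chain A = 10
EF(A3) = ES + duration = 10 + 3 = 13
Successor of A3 is M. ES(M) = max(sum(A), sum(B)) = max(13, 25) = 25
Free float = ES(successor) - EF(current) = 25 - 13 = 12

12


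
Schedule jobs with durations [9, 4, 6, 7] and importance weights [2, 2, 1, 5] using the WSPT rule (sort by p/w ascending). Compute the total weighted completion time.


Compute p/w ratios and sort ascending (WSPT): [(7, 5), (4, 2), (9, 2), (6, 1)]
Compute weighted completion times:
  Job (p=7,w=5): C=7, w*C=5*7=35
  Job (p=4,w=2): C=11, w*C=2*11=22
  Job (p=9,w=2): C=20, w*C=2*20=40
  Job (p=6,w=1): C=26, w*C=1*26=26
Total weighted completion time = 123

123


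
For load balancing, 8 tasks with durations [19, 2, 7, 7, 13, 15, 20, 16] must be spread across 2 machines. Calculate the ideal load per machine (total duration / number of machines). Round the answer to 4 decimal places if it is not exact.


Total processing time = 19 + 2 + 7 + 7 + 13 + 15 + 20 + 16 = 99
Number of machines = 2
Ideal balanced load = 99 / 2 = 49.5

49.5


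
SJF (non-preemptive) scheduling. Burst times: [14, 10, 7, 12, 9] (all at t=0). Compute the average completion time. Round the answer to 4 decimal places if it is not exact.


SJF order (ascending): [7, 9, 10, 12, 14]
Completion times:
  Job 1: burst=7, C=7
  Job 2: burst=9, C=16
  Job 3: burst=10, C=26
  Job 4: burst=12, C=38
  Job 5: burst=14, C=52
Average completion = 139/5 = 27.8

27.8


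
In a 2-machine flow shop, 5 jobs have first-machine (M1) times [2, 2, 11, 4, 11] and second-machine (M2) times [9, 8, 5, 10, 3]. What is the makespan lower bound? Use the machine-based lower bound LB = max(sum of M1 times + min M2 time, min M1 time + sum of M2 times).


LB1 = sum(M1 times) + min(M2 times) = 30 + 3 = 33
LB2 = min(M1 times) + sum(M2 times) = 2 + 35 = 37
Lower bound = max(LB1, LB2) = max(33, 37) = 37

37


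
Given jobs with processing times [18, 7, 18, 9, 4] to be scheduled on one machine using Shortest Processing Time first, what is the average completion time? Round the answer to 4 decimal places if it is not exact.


Sort jobs by processing time (SPT order): [4, 7, 9, 18, 18]
Compute completion times sequentially:
  Job 1: processing = 4, completes at 4
  Job 2: processing = 7, completes at 11
  Job 3: processing = 9, completes at 20
  Job 4: processing = 18, completes at 38
  Job 5: processing = 18, completes at 56
Sum of completion times = 129
Average completion time = 129/5 = 25.8

25.8


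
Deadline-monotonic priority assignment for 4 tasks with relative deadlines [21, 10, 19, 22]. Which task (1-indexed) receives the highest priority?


Sort tasks by relative deadline (ascending):
  Task 2: deadline = 10
  Task 3: deadline = 19
  Task 1: deadline = 21
  Task 4: deadline = 22
Priority order (highest first): [2, 3, 1, 4]
Highest priority task = 2

2


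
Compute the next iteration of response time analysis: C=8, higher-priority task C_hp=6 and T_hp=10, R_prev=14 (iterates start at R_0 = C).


R_next = C + ceil(R_prev / T_hp) * C_hp
ceil(14 / 10) = ceil(1.4) = 2
Interference = 2 * 6 = 12
R_next = 8 + 12 = 20

20


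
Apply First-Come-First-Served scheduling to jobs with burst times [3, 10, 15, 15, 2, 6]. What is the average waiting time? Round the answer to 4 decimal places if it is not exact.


FCFS order (as given): [3, 10, 15, 15, 2, 6]
Waiting times:
  Job 1: wait = 0
  Job 2: wait = 3
  Job 3: wait = 13
  Job 4: wait = 28
  Job 5: wait = 43
  Job 6: wait = 45
Sum of waiting times = 132
Average waiting time = 132/6 = 22.0

22.0


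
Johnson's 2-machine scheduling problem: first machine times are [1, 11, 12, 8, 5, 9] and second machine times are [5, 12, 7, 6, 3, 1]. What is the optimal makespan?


Apply Johnson's rule:
  Group 1 (a <= b): [(1, 1, 5), (2, 11, 12)]
  Group 2 (a > b): [(3, 12, 7), (4, 8, 6), (5, 5, 3), (6, 9, 1)]
Optimal job order: [1, 2, 3, 4, 5, 6]
Schedule:
  Job 1: M1 done at 1, M2 done at 6
  Job 2: M1 done at 12, M2 done at 24
  Job 3: M1 done at 24, M2 done at 31
  Job 4: M1 done at 32, M2 done at 38
  Job 5: M1 done at 37, M2 done at 41
  Job 6: M1 done at 46, M2 done at 47
Makespan = 47

47


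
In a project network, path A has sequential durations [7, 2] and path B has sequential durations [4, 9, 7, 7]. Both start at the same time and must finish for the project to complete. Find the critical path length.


Path A total = 7 + 2 = 9
Path B total = 4 + 9 + 7 + 7 = 27
Critical path = longest path = max(9, 27) = 27

27


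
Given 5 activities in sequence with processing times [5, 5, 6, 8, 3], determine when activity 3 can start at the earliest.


Activity 3 starts after activities 1 through 2 complete.
Predecessor durations: [5, 5]
ES = 5 + 5 = 10

10


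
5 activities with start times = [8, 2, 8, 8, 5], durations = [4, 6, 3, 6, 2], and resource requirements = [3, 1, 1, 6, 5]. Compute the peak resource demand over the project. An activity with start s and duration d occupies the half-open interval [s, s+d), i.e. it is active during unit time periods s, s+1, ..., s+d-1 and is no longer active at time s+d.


Each activity i is active on [start_i, start_i + duration_i).
Compute total resource usage per time slot:
  t=0: active resources = [], total = 0
  t=1: active resources = [], total = 0
  t=2: active resources = [1], total = 1
  t=3: active resources = [1], total = 1
  t=4: active resources = [1], total = 1
  t=5: active resources = [1, 5], total = 6
  t=6: active resources = [1, 5], total = 6
  t=7: active resources = [1], total = 1
  t=8: active resources = [3, 1, 6], total = 10
  t=9: active resources = [3, 1, 6], total = 10
  t=10: active resources = [3, 1, 6], total = 10
  t=11: active resources = [3, 6], total = 9
  t=12: active resources = [6], total = 6
  t=13: active resources = [6], total = 6
Peak resource demand = 10

10


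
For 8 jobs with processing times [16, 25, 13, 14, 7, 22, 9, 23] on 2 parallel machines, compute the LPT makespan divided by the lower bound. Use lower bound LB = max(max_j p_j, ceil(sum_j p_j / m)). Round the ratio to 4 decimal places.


LPT order: [25, 23, 22, 16, 14, 13, 9, 7]
Machine loads after assignment: [64, 65]
LPT makespan = 65
Lower bound = max(max_job, ceil(total/2)) = max(25, 65) = 65
Ratio = 65 / 65 = 1.0

1.0


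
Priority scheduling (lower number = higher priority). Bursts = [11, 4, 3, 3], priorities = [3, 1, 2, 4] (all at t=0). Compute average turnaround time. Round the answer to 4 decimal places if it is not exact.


Sort by priority (ascending = highest first):
Order: [(1, 4), (2, 3), (3, 11), (4, 3)]
Completion times:
  Priority 1, burst=4, C=4
  Priority 2, burst=3, C=7
  Priority 3, burst=11, C=18
  Priority 4, burst=3, C=21
Average turnaround = 50/4 = 12.5

12.5


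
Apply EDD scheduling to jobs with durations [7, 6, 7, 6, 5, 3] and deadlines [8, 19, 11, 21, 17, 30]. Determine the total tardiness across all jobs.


Sort by due date (EDD order): [(7, 8), (7, 11), (5, 17), (6, 19), (6, 21), (3, 30)]
Compute completion times and tardiness:
  Job 1: p=7, d=8, C=7, tardiness=max(0,7-8)=0
  Job 2: p=7, d=11, C=14, tardiness=max(0,14-11)=3
  Job 3: p=5, d=17, C=19, tardiness=max(0,19-17)=2
  Job 4: p=6, d=19, C=25, tardiness=max(0,25-19)=6
  Job 5: p=6, d=21, C=31, tardiness=max(0,31-21)=10
  Job 6: p=3, d=30, C=34, tardiness=max(0,34-30)=4
Total tardiness = 25

25


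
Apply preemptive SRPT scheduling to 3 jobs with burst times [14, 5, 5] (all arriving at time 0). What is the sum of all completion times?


Since all jobs arrive at t=0, SRPT equals SPT ordering.
SPT order: [5, 5, 14]
Completion times:
  Job 1: p=5, C=5
  Job 2: p=5, C=10
  Job 3: p=14, C=24
Total completion time = 5 + 10 + 24 = 39

39


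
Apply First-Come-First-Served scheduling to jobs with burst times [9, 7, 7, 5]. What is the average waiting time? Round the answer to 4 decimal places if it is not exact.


FCFS order (as given): [9, 7, 7, 5]
Waiting times:
  Job 1: wait = 0
  Job 2: wait = 9
  Job 3: wait = 16
  Job 4: wait = 23
Sum of waiting times = 48
Average waiting time = 48/4 = 12.0

12.0


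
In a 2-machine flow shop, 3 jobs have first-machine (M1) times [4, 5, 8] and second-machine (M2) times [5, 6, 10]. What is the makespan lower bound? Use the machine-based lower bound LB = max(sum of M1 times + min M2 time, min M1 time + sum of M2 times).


LB1 = sum(M1 times) + min(M2 times) = 17 + 5 = 22
LB2 = min(M1 times) + sum(M2 times) = 4 + 21 = 25
Lower bound = max(LB1, LB2) = max(22, 25) = 25

25


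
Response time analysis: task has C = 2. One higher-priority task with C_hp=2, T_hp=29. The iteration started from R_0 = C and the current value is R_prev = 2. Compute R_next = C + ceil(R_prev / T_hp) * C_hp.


R_next = C + ceil(R_prev / T_hp) * C_hp
ceil(2 / 29) = ceil(0.069) = 1
Interference = 1 * 2 = 2
R_next = 2 + 2 = 4

4


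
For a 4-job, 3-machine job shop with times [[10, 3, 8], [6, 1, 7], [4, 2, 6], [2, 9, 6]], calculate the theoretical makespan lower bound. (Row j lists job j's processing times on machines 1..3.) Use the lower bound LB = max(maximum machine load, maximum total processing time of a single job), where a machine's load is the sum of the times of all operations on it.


Machine loads:
  Machine 1: 10 + 6 + 4 + 2 = 22
  Machine 2: 3 + 1 + 2 + 9 = 15
  Machine 3: 8 + 7 + 6 + 6 = 27
Max machine load = 27
Job totals:
  Job 1: 21
  Job 2: 14
  Job 3: 12
  Job 4: 17
Max job total = 21
Lower bound = max(27, 21) = 27

27


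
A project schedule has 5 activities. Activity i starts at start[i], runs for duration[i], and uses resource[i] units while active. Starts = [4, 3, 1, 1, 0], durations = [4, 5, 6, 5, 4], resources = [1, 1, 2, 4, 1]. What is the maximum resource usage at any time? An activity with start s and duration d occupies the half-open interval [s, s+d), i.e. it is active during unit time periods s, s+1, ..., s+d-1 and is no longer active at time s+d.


Each activity i is active on [start_i, start_i + duration_i).
Compute total resource usage per time slot:
  t=0: active resources = [1], total = 1
  t=1: active resources = [2, 4, 1], total = 7
  t=2: active resources = [2, 4, 1], total = 7
  t=3: active resources = [1, 2, 4, 1], total = 8
  t=4: active resources = [1, 1, 2, 4], total = 8
  t=5: active resources = [1, 1, 2, 4], total = 8
  t=6: active resources = [1, 1, 2], total = 4
  t=7: active resources = [1, 1], total = 2
Peak resource demand = 8

8


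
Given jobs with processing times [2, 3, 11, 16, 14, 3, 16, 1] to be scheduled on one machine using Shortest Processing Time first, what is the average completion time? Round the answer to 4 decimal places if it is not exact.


Sort jobs by processing time (SPT order): [1, 2, 3, 3, 11, 14, 16, 16]
Compute completion times sequentially:
  Job 1: processing = 1, completes at 1
  Job 2: processing = 2, completes at 3
  Job 3: processing = 3, completes at 6
  Job 4: processing = 3, completes at 9
  Job 5: processing = 11, completes at 20
  Job 6: processing = 14, completes at 34
  Job 7: processing = 16, completes at 50
  Job 8: processing = 16, completes at 66
Sum of completion times = 189
Average completion time = 189/8 = 23.625

23.625


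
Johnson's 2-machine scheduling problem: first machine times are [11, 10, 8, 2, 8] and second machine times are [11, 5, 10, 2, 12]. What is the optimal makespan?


Apply Johnson's rule:
  Group 1 (a <= b): [(4, 2, 2), (3, 8, 10), (5, 8, 12), (1, 11, 11)]
  Group 2 (a > b): [(2, 10, 5)]
Optimal job order: [4, 3, 5, 1, 2]
Schedule:
  Job 4: M1 done at 2, M2 done at 4
  Job 3: M1 done at 10, M2 done at 20
  Job 5: M1 done at 18, M2 done at 32
  Job 1: M1 done at 29, M2 done at 43
  Job 2: M1 done at 39, M2 done at 48
Makespan = 48

48


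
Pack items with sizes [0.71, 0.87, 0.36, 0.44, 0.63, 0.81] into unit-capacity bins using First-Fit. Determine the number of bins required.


Place items sequentially using First-Fit:
  Item 0.71 -> new Bin 1
  Item 0.87 -> new Bin 2
  Item 0.36 -> new Bin 3
  Item 0.44 -> Bin 3 (now 0.8)
  Item 0.63 -> new Bin 4
  Item 0.81 -> new Bin 5
Total bins used = 5

5


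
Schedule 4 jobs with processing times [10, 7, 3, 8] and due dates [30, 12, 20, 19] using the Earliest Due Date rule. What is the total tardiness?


Sort by due date (EDD order): [(7, 12), (8, 19), (3, 20), (10, 30)]
Compute completion times and tardiness:
  Job 1: p=7, d=12, C=7, tardiness=max(0,7-12)=0
  Job 2: p=8, d=19, C=15, tardiness=max(0,15-19)=0
  Job 3: p=3, d=20, C=18, tardiness=max(0,18-20)=0
  Job 4: p=10, d=30, C=28, tardiness=max(0,28-30)=0
Total tardiness = 0

0


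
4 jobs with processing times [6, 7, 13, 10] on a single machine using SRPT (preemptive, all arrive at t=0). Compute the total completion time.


Since all jobs arrive at t=0, SRPT equals SPT ordering.
SPT order: [6, 7, 10, 13]
Completion times:
  Job 1: p=6, C=6
  Job 2: p=7, C=13
  Job 3: p=10, C=23
  Job 4: p=13, C=36
Total completion time = 6 + 13 + 23 + 36 = 78

78


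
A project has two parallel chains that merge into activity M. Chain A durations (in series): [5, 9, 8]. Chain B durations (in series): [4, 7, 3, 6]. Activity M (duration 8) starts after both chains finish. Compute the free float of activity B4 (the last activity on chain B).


ES(B4) = sum of predecessors on chain B = 14
EF(B4) = ES + duration = 14 + 6 = 20
Successor of B4 is M. ES(M) = max(sum(A), sum(B)) = max(22, 20) = 22
Free float = ES(successor) - EF(current) = 22 - 20 = 2

2


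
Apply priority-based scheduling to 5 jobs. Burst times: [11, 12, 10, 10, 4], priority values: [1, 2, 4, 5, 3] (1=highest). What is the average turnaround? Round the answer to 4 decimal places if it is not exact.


Sort by priority (ascending = highest first):
Order: [(1, 11), (2, 12), (3, 4), (4, 10), (5, 10)]
Completion times:
  Priority 1, burst=11, C=11
  Priority 2, burst=12, C=23
  Priority 3, burst=4, C=27
  Priority 4, burst=10, C=37
  Priority 5, burst=10, C=47
Average turnaround = 145/5 = 29.0

29.0


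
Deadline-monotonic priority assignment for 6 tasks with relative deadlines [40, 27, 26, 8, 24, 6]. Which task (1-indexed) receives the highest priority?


Sort tasks by relative deadline (ascending):
  Task 6: deadline = 6
  Task 4: deadline = 8
  Task 5: deadline = 24
  Task 3: deadline = 26
  Task 2: deadline = 27
  Task 1: deadline = 40
Priority order (highest first): [6, 4, 5, 3, 2, 1]
Highest priority task = 6

6


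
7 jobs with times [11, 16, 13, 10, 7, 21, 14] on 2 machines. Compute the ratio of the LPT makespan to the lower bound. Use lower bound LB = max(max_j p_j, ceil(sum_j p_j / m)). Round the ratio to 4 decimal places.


LPT order: [21, 16, 14, 13, 11, 10, 7]
Machine loads after assignment: [44, 48]
LPT makespan = 48
Lower bound = max(max_job, ceil(total/2)) = max(21, 46) = 46
Ratio = 48 / 46 = 1.0435

1.0435


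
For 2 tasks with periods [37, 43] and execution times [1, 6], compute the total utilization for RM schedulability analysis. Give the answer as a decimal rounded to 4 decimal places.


Compute individual utilizations (exact fractions):
  Task 1: C/T = 1/37 (approx. 0.027)
  Task 2: C/T = 6/43 (approx. 0.1395)
Total utilization U = 1/37 + 6/43 = 265/1591
Rounded to 4 decimal places: U = 0.1666
RM (Liu & Layland) bound for 2 tasks = 0.828427; compare with U = 265/1591 (approx. 0.166562)
U <= bound, so schedulable by RM sufficient condition.

0.1666


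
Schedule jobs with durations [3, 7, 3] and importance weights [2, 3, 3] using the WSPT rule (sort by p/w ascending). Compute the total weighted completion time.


Compute p/w ratios and sort ascending (WSPT): [(3, 3), (3, 2), (7, 3)]
Compute weighted completion times:
  Job (p=3,w=3): C=3, w*C=3*3=9
  Job (p=3,w=2): C=6, w*C=2*6=12
  Job (p=7,w=3): C=13, w*C=3*13=39
Total weighted completion time = 60

60


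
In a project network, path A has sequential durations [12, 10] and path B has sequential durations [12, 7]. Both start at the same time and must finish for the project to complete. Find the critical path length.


Path A total = 12 + 10 = 22
Path B total = 12 + 7 = 19
Critical path = longest path = max(22, 19) = 22

22


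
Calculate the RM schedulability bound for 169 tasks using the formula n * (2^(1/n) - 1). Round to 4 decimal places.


Compute 2^(1/169) = 1.0041098851
Subtract 1: 1.0041098851 - 1 = 0.0041098851
Multiply by n: 169 * 0.0041098851 = 0.6945705819
Round to 4 dp: 0.6946

0.6946


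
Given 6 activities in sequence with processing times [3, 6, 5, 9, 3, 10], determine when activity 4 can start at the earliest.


Activity 4 starts after activities 1 through 3 complete.
Predecessor durations: [3, 6, 5]
ES = 3 + 6 + 5 = 14

14


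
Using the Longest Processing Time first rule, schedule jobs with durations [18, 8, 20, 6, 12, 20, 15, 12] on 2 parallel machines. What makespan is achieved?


Sort jobs in decreasing order (LPT): [20, 20, 18, 15, 12, 12, 8, 6]
Assign each job to the least loaded machine:
  Machine 1: jobs [20, 18, 12, 6], load = 56
  Machine 2: jobs [20, 15, 12, 8], load = 55
Makespan = max load = 56

56


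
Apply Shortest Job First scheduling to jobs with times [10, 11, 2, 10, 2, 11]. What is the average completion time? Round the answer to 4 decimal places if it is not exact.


SJF order (ascending): [2, 2, 10, 10, 11, 11]
Completion times:
  Job 1: burst=2, C=2
  Job 2: burst=2, C=4
  Job 3: burst=10, C=14
  Job 4: burst=10, C=24
  Job 5: burst=11, C=35
  Job 6: burst=11, C=46
Average completion = 125/6 = 20.8333

20.8333


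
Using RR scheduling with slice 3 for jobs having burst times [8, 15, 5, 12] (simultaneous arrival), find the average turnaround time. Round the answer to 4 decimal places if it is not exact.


Time quantum = 3
Execution trace:
  J1 runs 3 units, time = 3
  J2 runs 3 units, time = 6
  J3 runs 3 units, time = 9
  J4 runs 3 units, time = 12
  J1 runs 3 units, time = 15
  J2 runs 3 units, time = 18
  J3 runs 2 units, time = 20
  J4 runs 3 units, time = 23
  J1 runs 2 units, time = 25
  J2 runs 3 units, time = 28
  J4 runs 3 units, time = 31
  J2 runs 3 units, time = 34
  J4 runs 3 units, time = 37
  J2 runs 3 units, time = 40
Finish times: [25, 40, 20, 37]
Average turnaround = 122/4 = 30.5

30.5


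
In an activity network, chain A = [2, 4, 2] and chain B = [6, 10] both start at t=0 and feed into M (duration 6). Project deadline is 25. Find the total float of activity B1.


Forward pass: ES(B1) = sum of predecessors on chain B = 0
EF = ES + duration = 0 + 6 = 6
Backward pass: LF(M) = deadline = 25; LS(M) = 25 - 6 = 19
LF(B1) = LS(M) - sum(successors on chain B) = 19 - 10 = 9
LS = LF - duration = 9 - 6 = 3
Total float = LS - ES = 3 - 0 = 3

3


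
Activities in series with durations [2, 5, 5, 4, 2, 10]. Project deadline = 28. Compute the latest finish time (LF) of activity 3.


LF(activity 3) = deadline - sum of successor durations
Successors: activities 4 through 6 with durations [4, 2, 10]
Sum of successor durations = 16
LF = 28 - 16 = 12

12


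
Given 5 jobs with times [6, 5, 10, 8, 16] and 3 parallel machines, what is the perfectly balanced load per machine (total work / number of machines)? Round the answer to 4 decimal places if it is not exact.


Total processing time = 6 + 5 + 10 + 8 + 16 = 45
Number of machines = 3
Ideal balanced load = 45 / 3 = 15.0

15.0
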